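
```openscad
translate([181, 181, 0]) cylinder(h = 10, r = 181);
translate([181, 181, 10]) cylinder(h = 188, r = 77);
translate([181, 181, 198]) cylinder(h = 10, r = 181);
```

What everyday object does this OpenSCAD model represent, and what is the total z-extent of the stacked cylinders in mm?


A spool. The overall height is 208 mm.

Three coaxial cylinders, large–small–large — a spool. Two 10 mm flanges and a 188 mm core give 10 + 188 + 10 = 208 mm.


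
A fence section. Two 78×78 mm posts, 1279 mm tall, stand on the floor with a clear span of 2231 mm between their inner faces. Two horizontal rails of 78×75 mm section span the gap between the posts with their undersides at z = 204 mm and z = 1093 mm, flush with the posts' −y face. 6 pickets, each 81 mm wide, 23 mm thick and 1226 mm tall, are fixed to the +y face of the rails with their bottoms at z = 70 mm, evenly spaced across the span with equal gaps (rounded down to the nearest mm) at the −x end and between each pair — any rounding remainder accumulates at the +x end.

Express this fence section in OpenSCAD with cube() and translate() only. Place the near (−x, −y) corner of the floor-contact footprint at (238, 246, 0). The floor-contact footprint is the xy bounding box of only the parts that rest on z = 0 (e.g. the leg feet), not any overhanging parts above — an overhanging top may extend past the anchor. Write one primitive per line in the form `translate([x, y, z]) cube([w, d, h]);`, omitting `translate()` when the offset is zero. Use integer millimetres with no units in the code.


translate([238, 246, 0]) cube([78, 78, 1279]);
translate([2547, 246, 0]) cube([78, 78, 1279]);
translate([316, 246, 204]) cube([2231, 78, 75]);
translate([316, 246, 1093]) cube([2231, 78, 75]);
translate([565, 324, 70]) cube([81, 23, 1226]);
translate([895, 324, 70]) cube([81, 23, 1226]);
translate([1225, 324, 70]) cube([81, 23, 1226]);
translate([1555, 324, 70]) cube([81, 23, 1226]);
translate([1885, 324, 70]) cube([81, 23, 1226]);
translate([2215, 324, 70]) cube([81, 23, 1226]);


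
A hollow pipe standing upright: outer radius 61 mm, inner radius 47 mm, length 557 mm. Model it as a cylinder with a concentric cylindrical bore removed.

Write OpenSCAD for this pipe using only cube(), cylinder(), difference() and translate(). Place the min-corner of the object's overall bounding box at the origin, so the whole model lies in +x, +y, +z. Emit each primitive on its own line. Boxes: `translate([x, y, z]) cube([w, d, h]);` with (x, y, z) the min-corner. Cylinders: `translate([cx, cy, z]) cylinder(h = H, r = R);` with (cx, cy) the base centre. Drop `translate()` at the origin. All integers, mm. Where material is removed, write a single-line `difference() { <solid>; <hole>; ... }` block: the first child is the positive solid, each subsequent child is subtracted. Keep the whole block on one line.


difference() { translate([61, 61, 0]) cylinder(h = 557, r = 61); translate([61, 61, 0]) cylinder(h = 557, r = 47); }


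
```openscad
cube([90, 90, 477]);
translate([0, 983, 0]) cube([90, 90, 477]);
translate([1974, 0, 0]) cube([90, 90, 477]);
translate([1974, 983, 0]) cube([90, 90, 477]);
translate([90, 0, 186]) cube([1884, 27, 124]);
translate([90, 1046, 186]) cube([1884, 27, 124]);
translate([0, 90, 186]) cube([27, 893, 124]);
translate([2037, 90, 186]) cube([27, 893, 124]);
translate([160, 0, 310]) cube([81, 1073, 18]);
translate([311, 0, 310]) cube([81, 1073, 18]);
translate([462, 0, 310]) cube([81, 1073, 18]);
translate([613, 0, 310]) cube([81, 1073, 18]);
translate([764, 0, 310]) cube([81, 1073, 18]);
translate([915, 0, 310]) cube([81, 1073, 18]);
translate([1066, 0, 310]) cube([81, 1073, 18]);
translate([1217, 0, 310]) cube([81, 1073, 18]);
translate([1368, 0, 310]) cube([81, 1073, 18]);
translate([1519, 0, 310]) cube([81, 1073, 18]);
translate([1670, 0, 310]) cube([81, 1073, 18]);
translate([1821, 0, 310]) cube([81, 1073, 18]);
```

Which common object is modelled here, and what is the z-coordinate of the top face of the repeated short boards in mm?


A bed frame. The slat-top height is 328 mm.

Four posts, four rails, and a row of slats — a bed frame. Slats sit on the rails at z = 186 + 124 = 310; with slat thickness 18, the top is 328 mm.


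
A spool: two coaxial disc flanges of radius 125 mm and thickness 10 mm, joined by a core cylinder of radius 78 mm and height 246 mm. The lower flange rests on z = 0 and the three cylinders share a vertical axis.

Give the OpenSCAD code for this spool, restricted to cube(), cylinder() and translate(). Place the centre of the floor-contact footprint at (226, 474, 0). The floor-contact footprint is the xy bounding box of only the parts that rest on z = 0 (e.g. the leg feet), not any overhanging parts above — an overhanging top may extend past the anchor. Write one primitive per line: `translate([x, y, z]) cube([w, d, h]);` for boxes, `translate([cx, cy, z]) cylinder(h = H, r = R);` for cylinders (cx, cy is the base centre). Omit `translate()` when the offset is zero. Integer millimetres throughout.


translate([226, 474, 0]) cylinder(h = 10, r = 125);
translate([226, 474, 10]) cylinder(h = 246, r = 78);
translate([226, 474, 256]) cylinder(h = 10, r = 125);


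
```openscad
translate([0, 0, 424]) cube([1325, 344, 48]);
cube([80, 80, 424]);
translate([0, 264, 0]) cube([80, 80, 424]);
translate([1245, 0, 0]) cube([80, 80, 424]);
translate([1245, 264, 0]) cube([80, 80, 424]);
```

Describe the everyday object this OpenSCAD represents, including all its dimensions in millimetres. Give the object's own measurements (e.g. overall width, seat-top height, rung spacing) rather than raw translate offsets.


A bench: a 1325×344 mm seat slab, 48 mm thick, top at z = 472 mm, on four 80×80 mm square legs flush with the seat corners and standing on z = 0.


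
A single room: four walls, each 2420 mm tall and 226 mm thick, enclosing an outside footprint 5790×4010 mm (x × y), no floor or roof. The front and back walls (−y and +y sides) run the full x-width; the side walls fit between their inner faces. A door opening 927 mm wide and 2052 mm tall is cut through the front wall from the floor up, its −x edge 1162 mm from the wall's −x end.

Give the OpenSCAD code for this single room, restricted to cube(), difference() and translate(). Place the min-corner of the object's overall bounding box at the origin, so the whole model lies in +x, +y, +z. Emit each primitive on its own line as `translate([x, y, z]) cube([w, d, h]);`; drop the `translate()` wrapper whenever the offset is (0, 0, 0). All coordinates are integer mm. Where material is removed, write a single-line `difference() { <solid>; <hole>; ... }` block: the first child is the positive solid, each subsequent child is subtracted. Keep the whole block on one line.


difference() { cube([5790, 226, 2420]); translate([1162, 0, 0]) cube([927, 226, 2052]); }
translate([0, 3784, 0]) cube([5790, 226, 2420]);
translate([0, 226, 0]) cube([226, 3558, 2420]);
translate([5564, 226, 0]) cube([226, 3558, 2420]);


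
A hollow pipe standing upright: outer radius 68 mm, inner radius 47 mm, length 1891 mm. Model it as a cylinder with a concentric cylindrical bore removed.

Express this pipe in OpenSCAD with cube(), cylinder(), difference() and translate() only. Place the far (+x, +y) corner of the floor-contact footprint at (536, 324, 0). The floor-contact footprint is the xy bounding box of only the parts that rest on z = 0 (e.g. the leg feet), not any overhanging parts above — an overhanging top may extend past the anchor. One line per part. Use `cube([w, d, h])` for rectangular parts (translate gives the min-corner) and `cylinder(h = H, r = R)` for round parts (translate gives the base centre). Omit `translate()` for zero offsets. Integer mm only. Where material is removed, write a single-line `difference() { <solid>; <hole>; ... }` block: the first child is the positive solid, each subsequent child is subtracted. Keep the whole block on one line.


difference() { translate([468, 256, 0]) cylinder(h = 1891, r = 68); translate([468, 256, 0]) cylinder(h = 1891, r = 47); }


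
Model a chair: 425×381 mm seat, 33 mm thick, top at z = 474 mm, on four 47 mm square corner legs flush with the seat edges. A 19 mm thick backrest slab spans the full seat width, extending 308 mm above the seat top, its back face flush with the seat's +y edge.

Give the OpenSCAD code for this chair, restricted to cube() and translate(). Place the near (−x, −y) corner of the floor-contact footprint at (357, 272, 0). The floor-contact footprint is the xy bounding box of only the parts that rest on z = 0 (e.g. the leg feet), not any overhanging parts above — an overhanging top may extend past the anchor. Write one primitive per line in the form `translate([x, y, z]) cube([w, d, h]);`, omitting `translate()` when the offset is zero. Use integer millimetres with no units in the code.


// leg_h = 474 - 33 = 441
translate([357, 272, 441]) cube([425, 381, 33]);
translate([357, 272, 0]) cube([47, 47, 441]);
translate([735, 272, 0]) cube([47, 47, 441]);
translate([357, 606, 0]) cube([47, 47, 441]);
translate([735, 606, 0]) cube([47, 47, 441]);
translate([357, 634, 474]) cube([425, 19, 308]);


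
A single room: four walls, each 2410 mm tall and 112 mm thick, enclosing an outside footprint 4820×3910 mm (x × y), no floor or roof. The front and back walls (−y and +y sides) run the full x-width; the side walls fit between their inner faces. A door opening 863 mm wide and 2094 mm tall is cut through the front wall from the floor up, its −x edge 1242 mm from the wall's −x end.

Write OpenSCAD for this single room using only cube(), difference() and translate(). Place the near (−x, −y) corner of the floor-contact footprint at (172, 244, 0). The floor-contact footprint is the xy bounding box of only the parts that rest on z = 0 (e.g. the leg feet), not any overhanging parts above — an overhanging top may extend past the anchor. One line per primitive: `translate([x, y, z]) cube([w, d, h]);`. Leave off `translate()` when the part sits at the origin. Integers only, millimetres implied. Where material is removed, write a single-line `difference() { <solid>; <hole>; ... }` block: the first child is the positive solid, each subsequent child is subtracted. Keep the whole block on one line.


difference() { translate([172, 244, 0]) cube([4820, 112, 2410]); translate([1414, 244, 0]) cube([863, 112, 2094]); }
translate([172, 4042, 0]) cube([4820, 112, 2410]);
translate([172, 356, 0]) cube([112, 3686, 2410]);
translate([4880, 356, 0]) cube([112, 3686, 2410]);


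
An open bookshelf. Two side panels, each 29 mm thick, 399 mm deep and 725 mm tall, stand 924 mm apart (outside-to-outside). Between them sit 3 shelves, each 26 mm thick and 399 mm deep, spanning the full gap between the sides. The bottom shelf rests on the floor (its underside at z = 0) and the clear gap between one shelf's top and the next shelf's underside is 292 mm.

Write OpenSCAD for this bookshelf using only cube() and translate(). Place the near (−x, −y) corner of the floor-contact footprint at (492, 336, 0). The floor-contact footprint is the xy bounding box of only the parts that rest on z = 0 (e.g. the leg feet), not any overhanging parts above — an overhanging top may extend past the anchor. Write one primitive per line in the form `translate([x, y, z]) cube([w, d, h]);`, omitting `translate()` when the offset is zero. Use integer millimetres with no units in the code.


translate([492, 336, 0]) cube([29, 399, 725]);
translate([1387, 336, 0]) cube([29, 399, 725]);
translate([521, 336, 0]) cube([866, 399, 26]);
translate([521, 336, 318]) cube([866, 399, 26]);
translate([521, 336, 636]) cube([866, 399, 26]);


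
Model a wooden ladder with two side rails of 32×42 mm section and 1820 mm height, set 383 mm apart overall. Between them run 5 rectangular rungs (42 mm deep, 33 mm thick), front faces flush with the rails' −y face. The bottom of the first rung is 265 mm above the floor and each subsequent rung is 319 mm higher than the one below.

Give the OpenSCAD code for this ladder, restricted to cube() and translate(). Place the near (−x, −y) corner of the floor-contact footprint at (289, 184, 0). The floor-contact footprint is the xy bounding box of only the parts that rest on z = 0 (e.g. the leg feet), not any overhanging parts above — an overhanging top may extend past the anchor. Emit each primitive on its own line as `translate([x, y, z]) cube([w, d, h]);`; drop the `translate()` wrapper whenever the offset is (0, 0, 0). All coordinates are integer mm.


// rung span = 383 - 2*32 = 319
// rung[k] z = 265 + k*319
translate([289, 184, 0]) cube([32, 42, 1820]);
translate([640, 184, 0]) cube([32, 42, 1820]);
translate([321, 184, 265]) cube([319, 42, 33]);
translate([321, 184, 584]) cube([319, 42, 33]);
translate([321, 184, 903]) cube([319, 42, 33]);
translate([321, 184, 1222]) cube([319, 42, 33]);
translate([321, 184, 1541]) cube([319, 42, 33]);


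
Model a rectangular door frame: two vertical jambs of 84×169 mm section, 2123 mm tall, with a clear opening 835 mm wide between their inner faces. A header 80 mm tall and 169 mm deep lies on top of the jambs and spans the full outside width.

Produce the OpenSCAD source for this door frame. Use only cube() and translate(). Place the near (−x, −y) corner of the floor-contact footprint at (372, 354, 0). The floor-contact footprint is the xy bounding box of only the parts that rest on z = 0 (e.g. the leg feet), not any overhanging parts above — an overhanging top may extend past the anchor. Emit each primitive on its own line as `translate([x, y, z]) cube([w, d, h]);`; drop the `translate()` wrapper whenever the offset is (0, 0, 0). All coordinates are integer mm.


translate([372, 354, 0]) cube([84, 169, 2123]);
translate([1291, 354, 0]) cube([84, 169, 2123]);
translate([372, 354, 2123]) cube([1003, 169, 80]);


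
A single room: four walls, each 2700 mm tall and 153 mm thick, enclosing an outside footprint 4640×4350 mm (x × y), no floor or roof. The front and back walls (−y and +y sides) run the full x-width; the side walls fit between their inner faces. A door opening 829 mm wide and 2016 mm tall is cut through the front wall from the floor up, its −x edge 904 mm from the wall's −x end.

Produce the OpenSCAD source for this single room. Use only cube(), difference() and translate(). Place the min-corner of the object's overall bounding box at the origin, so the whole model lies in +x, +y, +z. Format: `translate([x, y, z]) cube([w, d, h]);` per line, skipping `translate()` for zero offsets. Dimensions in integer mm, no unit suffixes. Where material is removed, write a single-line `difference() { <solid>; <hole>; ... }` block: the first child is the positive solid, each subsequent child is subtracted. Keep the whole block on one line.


difference() { cube([4640, 153, 2700]); translate([904, 0, 0]) cube([829, 153, 2016]); }
translate([0, 4197, 0]) cube([4640, 153, 2700]);
translate([0, 153, 0]) cube([153, 4044, 2700]);
translate([4487, 153, 0]) cube([153, 4044, 2700]);


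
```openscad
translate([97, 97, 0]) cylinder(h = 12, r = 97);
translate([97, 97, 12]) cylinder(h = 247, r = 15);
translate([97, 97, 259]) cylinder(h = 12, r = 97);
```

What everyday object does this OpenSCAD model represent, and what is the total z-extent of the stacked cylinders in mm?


A spool. The overall height is 271 mm.

Three coaxial cylinders, large–small–large — a spool. Two 12 mm flanges and a 247 mm core give 12 + 247 + 12 = 271 mm.


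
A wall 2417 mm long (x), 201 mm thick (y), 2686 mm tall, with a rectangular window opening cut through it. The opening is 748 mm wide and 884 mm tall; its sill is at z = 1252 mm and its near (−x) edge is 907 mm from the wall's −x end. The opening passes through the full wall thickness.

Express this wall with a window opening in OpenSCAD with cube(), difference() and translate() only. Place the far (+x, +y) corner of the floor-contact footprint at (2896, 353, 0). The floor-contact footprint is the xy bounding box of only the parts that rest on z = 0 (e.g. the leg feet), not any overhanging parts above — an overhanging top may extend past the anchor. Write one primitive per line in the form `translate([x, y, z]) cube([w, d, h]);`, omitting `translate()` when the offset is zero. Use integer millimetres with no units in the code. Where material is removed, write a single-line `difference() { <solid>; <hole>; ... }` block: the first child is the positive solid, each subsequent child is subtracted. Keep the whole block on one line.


difference() { translate([479, 152, 0]) cube([2417, 201, 2686]); translate([1386, 152, 1252]) cube([748, 201, 884]); }


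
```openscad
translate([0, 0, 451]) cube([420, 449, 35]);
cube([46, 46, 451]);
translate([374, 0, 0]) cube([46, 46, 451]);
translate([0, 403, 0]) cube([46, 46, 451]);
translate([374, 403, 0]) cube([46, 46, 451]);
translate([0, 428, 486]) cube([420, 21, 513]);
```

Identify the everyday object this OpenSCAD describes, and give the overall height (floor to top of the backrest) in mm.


A chair. The overall height is 999 mm.

A slab on four corner posts with a tall panel at the back — a chair. The seat slab sits at z = 451 with thickness 35, and the 513 mm backrest starts at the seat top, so the overall height is 451 + 35 + 513 = 999 mm.


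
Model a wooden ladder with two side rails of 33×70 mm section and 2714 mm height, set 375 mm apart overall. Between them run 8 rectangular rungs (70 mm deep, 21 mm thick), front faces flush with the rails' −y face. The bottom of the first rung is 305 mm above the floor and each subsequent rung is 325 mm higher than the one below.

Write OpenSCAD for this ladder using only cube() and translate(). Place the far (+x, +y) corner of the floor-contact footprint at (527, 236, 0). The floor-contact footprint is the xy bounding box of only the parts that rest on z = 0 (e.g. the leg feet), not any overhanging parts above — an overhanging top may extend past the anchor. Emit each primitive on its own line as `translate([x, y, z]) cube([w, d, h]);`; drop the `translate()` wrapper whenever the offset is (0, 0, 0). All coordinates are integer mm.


translate([152, 166, 0]) cube([33, 70, 2714]);
translate([494, 166, 0]) cube([33, 70, 2714]);
translate([185, 166, 305]) cube([309, 70, 21]);
translate([185, 166, 630]) cube([309, 70, 21]);
translate([185, 166, 955]) cube([309, 70, 21]);
translate([185, 166, 1280]) cube([309, 70, 21]);
translate([185, 166, 1605]) cube([309, 70, 21]);
translate([185, 166, 1930]) cube([309, 70, 21]);
translate([185, 166, 2255]) cube([309, 70, 21]);
translate([185, 166, 2580]) cube([309, 70, 21]);


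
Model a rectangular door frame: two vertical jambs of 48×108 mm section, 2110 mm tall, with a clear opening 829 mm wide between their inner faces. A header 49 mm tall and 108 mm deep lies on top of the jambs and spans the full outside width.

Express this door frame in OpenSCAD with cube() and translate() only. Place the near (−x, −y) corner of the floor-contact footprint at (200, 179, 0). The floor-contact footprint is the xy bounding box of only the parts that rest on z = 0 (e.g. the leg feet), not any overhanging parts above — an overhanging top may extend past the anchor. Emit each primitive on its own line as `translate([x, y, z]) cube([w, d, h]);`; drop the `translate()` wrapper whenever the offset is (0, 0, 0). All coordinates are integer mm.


translate([200, 179, 0]) cube([48, 108, 2110]);
translate([1077, 179, 0]) cube([48, 108, 2110]);
translate([200, 179, 2110]) cube([925, 108, 49]);


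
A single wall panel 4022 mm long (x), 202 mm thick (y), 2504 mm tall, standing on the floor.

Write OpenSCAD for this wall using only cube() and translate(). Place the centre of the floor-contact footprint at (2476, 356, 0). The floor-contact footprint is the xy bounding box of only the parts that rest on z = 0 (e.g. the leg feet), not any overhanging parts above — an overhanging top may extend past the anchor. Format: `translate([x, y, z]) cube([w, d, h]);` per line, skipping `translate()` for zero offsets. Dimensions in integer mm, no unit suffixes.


translate([465, 255, 0]) cube([4022, 202, 2504]);


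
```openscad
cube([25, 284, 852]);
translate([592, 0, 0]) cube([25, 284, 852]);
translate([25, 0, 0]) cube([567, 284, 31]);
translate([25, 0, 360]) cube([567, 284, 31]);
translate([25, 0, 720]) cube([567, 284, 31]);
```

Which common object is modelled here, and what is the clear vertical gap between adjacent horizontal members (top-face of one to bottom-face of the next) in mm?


A bookshelf. The clear shelf gap is 329 mm.

Two tall side panels with 3 horizontal boards between them — a bookshelf. The first two shelf undersides are at z = 0 and z = 360; with shelf thickness 31, the clear gap is 360 − 0 − 31 = 329 mm.


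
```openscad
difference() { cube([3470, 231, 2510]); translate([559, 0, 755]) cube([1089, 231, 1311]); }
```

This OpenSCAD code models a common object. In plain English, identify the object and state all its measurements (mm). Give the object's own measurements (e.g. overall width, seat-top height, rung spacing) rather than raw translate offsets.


A wall 3470 mm long (x), 231 mm thick (y), 2510 mm tall, with a rectangular window opening cut through it. The opening is 1089 mm wide and 1311 mm tall; its sill is at z = 755 mm and its near (−x) edge is 559 mm from the wall's −x end. The opening passes through the full wall thickness.


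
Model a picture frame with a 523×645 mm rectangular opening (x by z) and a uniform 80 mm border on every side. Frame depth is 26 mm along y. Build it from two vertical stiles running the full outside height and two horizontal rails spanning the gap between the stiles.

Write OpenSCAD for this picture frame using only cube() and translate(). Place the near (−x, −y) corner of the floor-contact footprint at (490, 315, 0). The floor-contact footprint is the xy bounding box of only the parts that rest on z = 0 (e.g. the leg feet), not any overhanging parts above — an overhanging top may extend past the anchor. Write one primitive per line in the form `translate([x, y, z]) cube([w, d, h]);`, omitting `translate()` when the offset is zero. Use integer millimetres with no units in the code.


translate([490, 315, 0]) cube([80, 26, 805]);
translate([1093, 315, 0]) cube([80, 26, 805]);
translate([570, 315, 0]) cube([523, 26, 80]);
translate([570, 315, 725]) cube([523, 26, 80]);


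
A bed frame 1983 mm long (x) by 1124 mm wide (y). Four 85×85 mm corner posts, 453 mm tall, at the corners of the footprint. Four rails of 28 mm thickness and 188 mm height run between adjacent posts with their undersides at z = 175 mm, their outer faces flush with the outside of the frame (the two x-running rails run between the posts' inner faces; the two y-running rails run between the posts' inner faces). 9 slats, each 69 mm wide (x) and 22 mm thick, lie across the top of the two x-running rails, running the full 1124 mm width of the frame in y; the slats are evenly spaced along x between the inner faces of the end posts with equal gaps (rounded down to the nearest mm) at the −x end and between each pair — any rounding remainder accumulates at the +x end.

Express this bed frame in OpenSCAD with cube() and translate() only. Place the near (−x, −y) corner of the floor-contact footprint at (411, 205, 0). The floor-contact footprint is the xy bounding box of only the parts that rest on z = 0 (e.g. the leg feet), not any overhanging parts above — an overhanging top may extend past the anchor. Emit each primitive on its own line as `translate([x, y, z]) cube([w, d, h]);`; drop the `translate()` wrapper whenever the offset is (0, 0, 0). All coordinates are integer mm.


// slat z = rail_z + rail_h = 175 + 188 = 363
// slat gap = ⌊(1813 − 9·69) / 10⌋ = 119
translate([411, 205, 0]) cube([85, 85, 453]);
translate([411, 1244, 0]) cube([85, 85, 453]);
translate([2309, 205, 0]) cube([85, 85, 453]);
translate([2309, 1244, 0]) cube([85, 85, 453]);
translate([496, 205, 175]) cube([1813, 28, 188]);
translate([496, 1301, 175]) cube([1813, 28, 188]);
translate([411, 290, 175]) cube([28, 954, 188]);
translate([2366, 290, 175]) cube([28, 954, 188]);
translate([615, 205, 363]) cube([69, 1124, 22]);
translate([803, 205, 363]) cube([69, 1124, 22]);
translate([991, 205, 363]) cube([69, 1124, 22]);
translate([1179, 205, 363]) cube([69, 1124, 22]);
translate([1367, 205, 363]) cube([69, 1124, 22]);
translate([1555, 205, 363]) cube([69, 1124, 22]);
translate([1743, 205, 363]) cube([69, 1124, 22]);
translate([1931, 205, 363]) cube([69, 1124, 22]);
translate([2119, 205, 363]) cube([69, 1124, 22]);


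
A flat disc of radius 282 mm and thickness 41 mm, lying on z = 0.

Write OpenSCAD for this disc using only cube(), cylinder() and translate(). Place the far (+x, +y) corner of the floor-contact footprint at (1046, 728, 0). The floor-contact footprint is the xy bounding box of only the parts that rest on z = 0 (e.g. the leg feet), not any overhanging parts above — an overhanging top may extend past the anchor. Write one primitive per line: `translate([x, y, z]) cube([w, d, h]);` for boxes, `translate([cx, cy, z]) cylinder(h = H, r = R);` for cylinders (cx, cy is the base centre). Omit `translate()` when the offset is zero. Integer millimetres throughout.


translate([764, 446, 0]) cylinder(h = 41, r = 282);


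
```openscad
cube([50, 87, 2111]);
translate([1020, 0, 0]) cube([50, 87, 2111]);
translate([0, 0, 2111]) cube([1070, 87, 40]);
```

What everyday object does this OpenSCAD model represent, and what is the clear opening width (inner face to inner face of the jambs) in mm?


A door frame. The clear opening width is 970 mm.

Two 2111 mm tall posts with a header on top — a door frame. The left jamb is 50 mm wide at x = 0; the right jamb starts at x = 1020. The clear opening is 1020 − 50 = 970 mm.


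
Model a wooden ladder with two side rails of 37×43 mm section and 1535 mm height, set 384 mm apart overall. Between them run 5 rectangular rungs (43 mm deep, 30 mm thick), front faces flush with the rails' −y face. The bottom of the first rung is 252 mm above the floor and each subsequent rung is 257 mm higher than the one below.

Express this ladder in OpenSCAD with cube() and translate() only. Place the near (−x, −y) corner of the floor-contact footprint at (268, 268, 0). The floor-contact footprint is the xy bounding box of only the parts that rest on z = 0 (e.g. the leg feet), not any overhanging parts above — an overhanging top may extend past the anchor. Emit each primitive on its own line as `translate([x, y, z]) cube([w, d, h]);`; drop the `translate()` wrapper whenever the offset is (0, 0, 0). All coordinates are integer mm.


translate([268, 268, 0]) cube([37, 43, 1535]);
translate([615, 268, 0]) cube([37, 43, 1535]);
translate([305, 268, 252]) cube([310, 43, 30]);
translate([305, 268, 509]) cube([310, 43, 30]);
translate([305, 268, 766]) cube([310, 43, 30]);
translate([305, 268, 1023]) cube([310, 43, 30]);
translate([305, 268, 1280]) cube([310, 43, 30]);


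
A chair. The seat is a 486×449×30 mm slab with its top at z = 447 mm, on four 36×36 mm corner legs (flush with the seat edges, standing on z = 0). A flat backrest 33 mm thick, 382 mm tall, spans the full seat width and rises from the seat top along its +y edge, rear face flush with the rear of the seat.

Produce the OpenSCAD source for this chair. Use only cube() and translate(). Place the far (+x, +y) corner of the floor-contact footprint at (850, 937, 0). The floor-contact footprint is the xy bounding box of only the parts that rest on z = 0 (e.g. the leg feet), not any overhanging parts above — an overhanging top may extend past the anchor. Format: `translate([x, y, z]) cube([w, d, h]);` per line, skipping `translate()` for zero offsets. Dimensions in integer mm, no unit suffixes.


translate([364, 488, 417]) cube([486, 449, 30]);
translate([364, 488, 0]) cube([36, 36, 417]);
translate([814, 488, 0]) cube([36, 36, 417]);
translate([364, 901, 0]) cube([36, 36, 417]);
translate([814, 901, 0]) cube([36, 36, 417]);
translate([364, 904, 447]) cube([486, 33, 382]);


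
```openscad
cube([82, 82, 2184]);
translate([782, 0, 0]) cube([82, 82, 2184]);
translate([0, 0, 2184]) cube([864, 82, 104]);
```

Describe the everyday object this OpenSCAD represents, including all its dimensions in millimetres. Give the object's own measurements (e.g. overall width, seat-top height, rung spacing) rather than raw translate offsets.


A door frame. The clear opening is 700 mm wide and 2184 mm high. Two 82 mm wide jambs, 82 mm deep, stand either side of the opening from the floor to the top of the opening. A 104 mm thick head sits across the top of both jambs, spanning the full outside width of the frame.


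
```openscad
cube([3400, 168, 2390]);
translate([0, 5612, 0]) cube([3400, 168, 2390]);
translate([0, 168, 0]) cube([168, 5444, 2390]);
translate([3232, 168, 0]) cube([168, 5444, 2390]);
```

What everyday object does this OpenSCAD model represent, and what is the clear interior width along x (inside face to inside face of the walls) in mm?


A house (or room) frame. The interior width is 3064 mm.

Four 2390 mm walls enclosing a rectangle with no floor or roof — a room or house frame. Outside width is 3400 mm and wall thickness is 168 mm, so the interior width is 3400 − 2 × 168 = 3064 mm.


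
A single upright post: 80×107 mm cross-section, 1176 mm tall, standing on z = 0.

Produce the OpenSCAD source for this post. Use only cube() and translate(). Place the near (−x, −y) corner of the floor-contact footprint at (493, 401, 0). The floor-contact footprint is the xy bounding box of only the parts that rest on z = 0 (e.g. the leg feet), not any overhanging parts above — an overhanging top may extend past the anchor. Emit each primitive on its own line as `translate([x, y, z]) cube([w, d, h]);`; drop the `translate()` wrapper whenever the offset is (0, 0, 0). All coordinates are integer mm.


translate([493, 401, 0]) cube([80, 107, 1176]);


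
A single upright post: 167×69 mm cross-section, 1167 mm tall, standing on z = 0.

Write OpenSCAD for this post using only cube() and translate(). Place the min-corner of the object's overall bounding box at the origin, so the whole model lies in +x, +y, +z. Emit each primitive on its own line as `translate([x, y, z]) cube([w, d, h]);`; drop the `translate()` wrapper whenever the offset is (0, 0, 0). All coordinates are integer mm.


cube([167, 69, 1167]);


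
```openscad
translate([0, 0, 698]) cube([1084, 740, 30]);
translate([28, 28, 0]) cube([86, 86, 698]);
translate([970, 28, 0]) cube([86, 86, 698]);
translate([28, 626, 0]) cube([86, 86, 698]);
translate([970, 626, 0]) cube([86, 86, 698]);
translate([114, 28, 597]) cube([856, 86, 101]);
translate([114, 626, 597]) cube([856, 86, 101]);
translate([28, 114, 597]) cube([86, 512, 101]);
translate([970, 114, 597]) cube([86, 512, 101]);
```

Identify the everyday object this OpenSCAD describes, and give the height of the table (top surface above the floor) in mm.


A table. The table height is 728 mm.

A 1084×740×30 slab sits at z = 698 on four 86 mm square posts — a table. The top surface is at 698 + 30 = 728 mm.


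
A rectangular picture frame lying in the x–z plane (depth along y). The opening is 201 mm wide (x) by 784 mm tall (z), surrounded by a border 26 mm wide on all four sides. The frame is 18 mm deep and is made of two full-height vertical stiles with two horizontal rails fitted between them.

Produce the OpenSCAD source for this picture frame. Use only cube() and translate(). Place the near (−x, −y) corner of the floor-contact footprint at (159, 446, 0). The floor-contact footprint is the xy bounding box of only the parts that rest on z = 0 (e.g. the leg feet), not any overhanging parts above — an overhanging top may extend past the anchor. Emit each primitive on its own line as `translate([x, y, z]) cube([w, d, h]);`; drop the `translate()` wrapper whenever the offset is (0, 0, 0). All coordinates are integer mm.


translate([159, 446, 0]) cube([26, 18, 836]);
translate([386, 446, 0]) cube([26, 18, 836]);
translate([185, 446, 0]) cube([201, 18, 26]);
translate([185, 446, 810]) cube([201, 18, 26]);


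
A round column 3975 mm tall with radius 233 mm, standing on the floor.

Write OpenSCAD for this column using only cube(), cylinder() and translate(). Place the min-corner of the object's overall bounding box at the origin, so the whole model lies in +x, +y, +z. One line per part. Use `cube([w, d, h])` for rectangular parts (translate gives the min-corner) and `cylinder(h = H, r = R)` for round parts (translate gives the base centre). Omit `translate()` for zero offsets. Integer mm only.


translate([233, 233, 0]) cylinder(h = 3975, r = 233);


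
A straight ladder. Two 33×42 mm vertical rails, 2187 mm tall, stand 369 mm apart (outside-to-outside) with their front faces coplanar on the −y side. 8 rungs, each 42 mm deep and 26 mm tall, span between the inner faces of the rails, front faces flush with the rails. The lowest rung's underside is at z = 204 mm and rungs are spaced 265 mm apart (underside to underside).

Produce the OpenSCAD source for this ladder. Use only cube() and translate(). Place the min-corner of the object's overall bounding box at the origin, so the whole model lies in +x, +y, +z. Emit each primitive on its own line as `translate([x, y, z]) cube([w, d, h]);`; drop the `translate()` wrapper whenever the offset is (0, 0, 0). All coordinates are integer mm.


cube([33, 42, 2187]);
translate([336, 0, 0]) cube([33, 42, 2187]);
translate([33, 0, 204]) cube([303, 42, 26]);
translate([33, 0, 469]) cube([303, 42, 26]);
translate([33, 0, 734]) cube([303, 42, 26]);
translate([33, 0, 999]) cube([303, 42, 26]);
translate([33, 0, 1264]) cube([303, 42, 26]);
translate([33, 0, 1529]) cube([303, 42, 26]);
translate([33, 0, 1794]) cube([303, 42, 26]);
translate([33, 0, 2059]) cube([303, 42, 26]);


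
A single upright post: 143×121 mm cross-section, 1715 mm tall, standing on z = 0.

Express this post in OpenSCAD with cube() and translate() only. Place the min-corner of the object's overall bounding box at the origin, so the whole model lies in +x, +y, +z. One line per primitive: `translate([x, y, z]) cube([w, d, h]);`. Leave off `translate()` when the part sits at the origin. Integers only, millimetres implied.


cube([143, 121, 1715]);


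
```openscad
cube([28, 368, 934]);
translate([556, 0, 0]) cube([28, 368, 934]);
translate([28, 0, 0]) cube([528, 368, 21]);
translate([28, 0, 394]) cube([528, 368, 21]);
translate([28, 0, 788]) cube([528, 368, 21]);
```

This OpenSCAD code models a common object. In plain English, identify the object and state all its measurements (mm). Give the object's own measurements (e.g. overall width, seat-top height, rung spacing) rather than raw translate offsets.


An open bookshelf. Two side panels, each 28 mm thick, 368 mm deep and 934 mm tall, stand 584 mm apart (outside-to-outside). Between them sit 3 shelves, each 21 mm thick and 368 mm deep, spanning the full gap between the sides. The bottom shelf rests on the floor (its underside at z = 0) and the clear gap between one shelf's top and the next shelf's underside is 373 mm.


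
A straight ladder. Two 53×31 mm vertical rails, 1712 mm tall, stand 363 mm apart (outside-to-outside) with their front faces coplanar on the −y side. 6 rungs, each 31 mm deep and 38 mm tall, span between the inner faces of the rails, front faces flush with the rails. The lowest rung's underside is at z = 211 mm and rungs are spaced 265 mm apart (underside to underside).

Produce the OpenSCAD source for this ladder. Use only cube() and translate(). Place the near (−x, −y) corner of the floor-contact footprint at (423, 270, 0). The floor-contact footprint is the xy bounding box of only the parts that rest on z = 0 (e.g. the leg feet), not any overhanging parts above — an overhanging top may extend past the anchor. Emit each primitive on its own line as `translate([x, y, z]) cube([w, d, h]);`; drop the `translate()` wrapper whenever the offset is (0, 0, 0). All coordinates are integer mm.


translate([423, 270, 0]) cube([53, 31, 1712]);
translate([733, 270, 0]) cube([53, 31, 1712]);
translate([476, 270, 211]) cube([257, 31, 38]);
translate([476, 270, 476]) cube([257, 31, 38]);
translate([476, 270, 741]) cube([257, 31, 38]);
translate([476, 270, 1006]) cube([257, 31, 38]);
translate([476, 270, 1271]) cube([257, 31, 38]);
translate([476, 270, 1536]) cube([257, 31, 38]);


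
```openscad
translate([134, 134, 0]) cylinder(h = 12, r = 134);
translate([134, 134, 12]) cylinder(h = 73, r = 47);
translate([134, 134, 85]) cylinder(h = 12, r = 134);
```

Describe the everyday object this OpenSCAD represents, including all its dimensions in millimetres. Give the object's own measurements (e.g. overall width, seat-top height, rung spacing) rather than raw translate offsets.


A spool: two coaxial disc flanges of radius 134 mm and thickness 12 mm, joined by a core cylinder of radius 47 mm and height 73 mm. The lower flange rests on z = 0 and the three cylinders share a vertical axis.


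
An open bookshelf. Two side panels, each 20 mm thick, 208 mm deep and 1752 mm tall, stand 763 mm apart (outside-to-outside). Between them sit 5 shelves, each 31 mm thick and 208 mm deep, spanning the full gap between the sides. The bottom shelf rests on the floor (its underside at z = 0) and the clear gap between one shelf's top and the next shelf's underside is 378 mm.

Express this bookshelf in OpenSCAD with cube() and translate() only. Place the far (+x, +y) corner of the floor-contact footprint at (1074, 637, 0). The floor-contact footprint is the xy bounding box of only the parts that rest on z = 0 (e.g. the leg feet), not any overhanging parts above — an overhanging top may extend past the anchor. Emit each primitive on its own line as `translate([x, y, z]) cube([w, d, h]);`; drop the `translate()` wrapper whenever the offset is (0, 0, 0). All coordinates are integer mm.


translate([311, 429, 0]) cube([20, 208, 1752]);
translate([1054, 429, 0]) cube([20, 208, 1752]);
translate([331, 429, 0]) cube([723, 208, 31]);
translate([331, 429, 409]) cube([723, 208, 31]);
translate([331, 429, 818]) cube([723, 208, 31]);
translate([331, 429, 1227]) cube([723, 208, 31]);
translate([331, 429, 1636]) cube([723, 208, 31]);


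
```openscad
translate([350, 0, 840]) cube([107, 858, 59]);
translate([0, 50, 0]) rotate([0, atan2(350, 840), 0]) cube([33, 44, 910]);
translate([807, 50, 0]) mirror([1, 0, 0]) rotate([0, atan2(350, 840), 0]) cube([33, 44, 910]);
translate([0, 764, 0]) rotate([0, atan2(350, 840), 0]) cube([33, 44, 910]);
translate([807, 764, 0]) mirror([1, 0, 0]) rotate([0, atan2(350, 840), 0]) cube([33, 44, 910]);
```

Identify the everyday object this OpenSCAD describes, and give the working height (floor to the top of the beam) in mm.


A sawhorse. The overall height is 899 mm.

A beam across two mirrored pairs of raked legs — a sawhorse. The beam's underside is at z = 840 (matching the legs' vertical rise in atan2(350, 840)) and the beam is 59 mm tall, so its top is at 840 + 59 = 899 mm. The raked legs top out at the beam's underside, so that is the highest point.


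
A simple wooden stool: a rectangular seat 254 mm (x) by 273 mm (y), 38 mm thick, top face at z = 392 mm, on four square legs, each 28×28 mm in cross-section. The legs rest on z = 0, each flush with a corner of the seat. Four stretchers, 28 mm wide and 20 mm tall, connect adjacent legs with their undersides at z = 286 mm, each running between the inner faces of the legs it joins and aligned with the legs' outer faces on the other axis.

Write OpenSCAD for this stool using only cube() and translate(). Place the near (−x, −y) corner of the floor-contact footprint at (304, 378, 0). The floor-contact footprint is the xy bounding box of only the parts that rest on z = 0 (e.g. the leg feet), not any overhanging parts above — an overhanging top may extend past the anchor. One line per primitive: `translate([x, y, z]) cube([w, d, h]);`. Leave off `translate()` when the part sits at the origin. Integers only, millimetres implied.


translate([304, 378, 354]) cube([254, 273, 38]);
translate([304, 378, 0]) cube([28, 28, 354]);
translate([530, 378, 0]) cube([28, 28, 354]);
translate([304, 623, 0]) cube([28, 28, 354]);
translate([530, 623, 0]) cube([28, 28, 354]);
translate([332, 378, 286]) cube([198, 28, 20]);
translate([332, 623, 286]) cube([198, 28, 20]);
translate([304, 406, 286]) cube([28, 217, 20]);
translate([530, 406, 286]) cube([28, 217, 20]);
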